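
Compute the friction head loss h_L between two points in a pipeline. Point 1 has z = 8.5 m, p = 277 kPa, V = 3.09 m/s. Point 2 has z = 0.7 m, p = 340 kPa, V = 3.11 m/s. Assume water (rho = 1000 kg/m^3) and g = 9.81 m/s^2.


Total head at each section: H = z + p/(rho*g) + V^2/(2g).
H1 = 8.5 + 277*1000/(1000*9.81) + 3.09^2/(2*9.81)
   = 8.5 + 28.236 + 0.4867
   = 37.223 m.
H2 = 0.7 + 340*1000/(1000*9.81) + 3.11^2/(2*9.81)
   = 0.7 + 34.659 + 0.493
   = 35.851 m.
h_L = H1 - H2 = 37.223 - 35.851 = 1.372 m.

1.372


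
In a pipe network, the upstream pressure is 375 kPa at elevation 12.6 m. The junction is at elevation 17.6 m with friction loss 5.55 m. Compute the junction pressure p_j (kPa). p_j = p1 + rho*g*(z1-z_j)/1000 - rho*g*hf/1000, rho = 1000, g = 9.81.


Junction pressure: p_j = p1 + rho*g*(z1 - z_j)/1000 - rho*g*hf/1000.
Elevation term = 1000*9.81*(12.6 - 17.6)/1000 = -49.05 kPa.
Friction term = 1000*9.81*5.55/1000 = 54.446 kPa.
p_j = 375 + -49.05 - 54.446 = 271.5 kPa.

271.5


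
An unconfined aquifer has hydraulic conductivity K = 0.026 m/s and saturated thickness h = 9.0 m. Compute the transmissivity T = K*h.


Transmissivity is defined as T = K * h.
T = 0.026 * 9.0
  = 0.234 m^2/s.

0.234


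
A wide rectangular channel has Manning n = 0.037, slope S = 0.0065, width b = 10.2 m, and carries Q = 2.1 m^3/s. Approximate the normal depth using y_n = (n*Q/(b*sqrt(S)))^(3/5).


We use the wide-channel approximation y_n = (n*Q/(b*sqrt(S)))^(3/5).
sqrt(S) = sqrt(0.0065) = 0.080623.
Numerator: n*Q = 0.037 * 2.1 = 0.0777.
Denominator: b*sqrt(S) = 10.2 * 0.080623 = 0.822355.
arg = 0.0945.
y_n = 0.0945^(3/5) = 0.2428 m.

0.2428


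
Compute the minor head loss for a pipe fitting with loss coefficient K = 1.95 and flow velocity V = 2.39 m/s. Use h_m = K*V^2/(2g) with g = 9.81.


Minor loss formula: h_m = K * V^2/(2g).
V^2 = 2.39^2 = 5.7121.
V^2/(2g) = 5.7121 / 19.62 = 0.2911 m.
h_m = 1.95 * 0.2911 = 0.5677 m.

0.5677


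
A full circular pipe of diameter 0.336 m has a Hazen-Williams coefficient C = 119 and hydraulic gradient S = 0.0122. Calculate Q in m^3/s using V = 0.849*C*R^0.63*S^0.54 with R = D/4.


For a full circular pipe, R = D/4 = 0.336/4 = 0.084 m.
V = 0.849 * 119 * 0.084^0.63 * 0.0122^0.54
  = 0.849 * 119 * 0.210037 * 0.092605
  = 1.9651 m/s.
Pipe area A = pi*D^2/4 = pi*0.336^2/4 = 0.0887 m^2.
Q = A * V = 0.0887 * 1.9651 = 0.1742 m^3/s.

0.1742


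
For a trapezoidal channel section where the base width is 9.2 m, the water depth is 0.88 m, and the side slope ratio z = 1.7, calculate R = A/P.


For a trapezoidal section with side slope z:
A = (b + z*y)*y = (9.2 + 1.7*0.88)*0.88 = 9.412 m^2.
P = b + 2*y*sqrt(1 + z^2) = 9.2 + 2*0.88*sqrt(1 + 1.7^2) = 12.671 m.
R = A/P = 9.412 / 12.671 = 0.7428 m.

0.7428


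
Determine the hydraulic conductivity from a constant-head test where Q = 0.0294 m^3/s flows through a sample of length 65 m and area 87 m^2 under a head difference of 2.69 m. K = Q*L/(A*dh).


From K = Q*L / (A*dh):
Numerator: Q*L = 0.0294 * 65 = 1.911.
Denominator: A*dh = 87 * 2.69 = 234.03.
K = 1.911 / 234.03 = 0.008166 m/s.

0.008166


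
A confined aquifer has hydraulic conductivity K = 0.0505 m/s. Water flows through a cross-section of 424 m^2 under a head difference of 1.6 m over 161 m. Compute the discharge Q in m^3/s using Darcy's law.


Darcy's law: Q = K * A * i, where i = dh/L.
Hydraulic gradient i = 1.6 / 161 = 0.009938.
Q = 0.0505 * 424 * 0.009938
  = 0.2128 m^3/s.

0.2128


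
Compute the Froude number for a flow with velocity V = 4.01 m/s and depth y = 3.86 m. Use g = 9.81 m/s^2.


The Froude number is defined as Fr = V / sqrt(g*y).
g*y = 9.81 * 3.86 = 37.8666.
sqrt(g*y) = sqrt(37.8666) = 6.1536.
Fr = 4.01 / 6.1536 = 0.6517.

0.6517


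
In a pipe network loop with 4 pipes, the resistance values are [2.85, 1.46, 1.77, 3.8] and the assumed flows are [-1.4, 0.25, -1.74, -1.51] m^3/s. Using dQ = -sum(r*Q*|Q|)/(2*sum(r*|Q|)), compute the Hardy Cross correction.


Numerator terms (r*Q*|Q|): 2.85*-1.4*|-1.4| = -5.586; 1.46*0.25*|0.25| = 0.0912; 1.77*-1.74*|-1.74| = -5.3589; 3.8*-1.51*|-1.51| = -8.6644.
Sum of numerator = -19.518.
Denominator terms (r*|Q|): 2.85*|-1.4| = 3.99; 1.46*|0.25| = 0.365; 1.77*|-1.74| = 3.0798; 3.8*|-1.51| = 5.738.
2 * sum of denominator = 2 * 13.1728 = 26.3456.
dQ = --19.518 / 26.3456 = 0.7408 m^3/s.

0.7408


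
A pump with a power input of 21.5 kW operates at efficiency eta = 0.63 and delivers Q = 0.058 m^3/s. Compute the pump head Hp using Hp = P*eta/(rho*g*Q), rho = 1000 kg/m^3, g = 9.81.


Pump head formula: Hp = P * eta / (rho * g * Q).
Numerator: P * eta = 21.5 * 1000 * 0.63 = 13545.0 W.
Denominator: rho * g * Q = 1000 * 9.81 * 0.058 = 568.98.
Hp = 13545.0 / 568.98 = 23.81 m.

23.81


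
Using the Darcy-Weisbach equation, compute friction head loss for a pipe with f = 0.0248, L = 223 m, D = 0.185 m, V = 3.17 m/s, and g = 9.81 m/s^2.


Darcy-Weisbach equation: h_f = f * (L/D) * V^2/(2g).
f * L/D = 0.0248 * 223/0.185 = 29.8941.
V^2/(2g) = 3.17^2 / (2*9.81) = 10.0489 / 19.62 = 0.5122 m.
h_f = 29.8941 * 0.5122 = 15.311 m.

15.311


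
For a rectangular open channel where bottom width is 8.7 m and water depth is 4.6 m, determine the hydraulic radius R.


For a rectangular section:
Flow area A = b * y = 8.7 * 4.6 = 40.02 m^2.
Wetted perimeter P = b + 2y = 8.7 + 2*4.6 = 17.9 m.
Hydraulic radius R = A/P = 40.02 / 17.9 = 2.2358 m.

2.2358


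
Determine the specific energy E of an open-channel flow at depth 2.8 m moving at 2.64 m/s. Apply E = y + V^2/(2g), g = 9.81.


Specific energy E = y + V^2/(2g).
Velocity head = V^2/(2g) = 2.64^2 / (2*9.81) = 6.9696 / 19.62 = 0.3552 m.
E = 2.8 + 0.3552 = 3.1552 m.

3.1552


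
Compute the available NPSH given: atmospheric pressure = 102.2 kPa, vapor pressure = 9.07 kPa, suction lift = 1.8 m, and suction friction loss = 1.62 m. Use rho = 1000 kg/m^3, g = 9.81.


NPSHa = p_atm/(rho*g) - z_s - hf_s - p_vap/(rho*g).
p_atm/(rho*g) = 102.2*1000 / (1000*9.81) = 10.418 m.
p_vap/(rho*g) = 9.07*1000 / (1000*9.81) = 0.925 m.
NPSHa = 10.418 - 1.8 - 1.62 - 0.925
      = 6.07 m.

6.07


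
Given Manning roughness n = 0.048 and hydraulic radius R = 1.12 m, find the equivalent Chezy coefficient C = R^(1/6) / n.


The Chezy coefficient relates to Manning's n through C = R^(1/6) / n.
R^(1/6) = 1.12^(1/6) = 1.019068.
C = 1.019068 / 0.048 = 21.23 m^(1/2)/s.

21.23


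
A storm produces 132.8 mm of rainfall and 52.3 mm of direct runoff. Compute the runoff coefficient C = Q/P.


The runoff coefficient C = runoff depth / rainfall depth.
C = 52.3 / 132.8
  = 0.3938.

0.3938


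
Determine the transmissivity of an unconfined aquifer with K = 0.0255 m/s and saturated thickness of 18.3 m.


Transmissivity is defined as T = K * h.
T = 0.0255 * 18.3
  = 0.4667 m^2/s.

0.4667


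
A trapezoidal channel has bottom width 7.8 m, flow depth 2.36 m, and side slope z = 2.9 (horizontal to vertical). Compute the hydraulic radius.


For a trapezoidal section with side slope z:
A = (b + z*y)*y = (7.8 + 2.9*2.36)*2.36 = 34.56 m^2.
P = b + 2*y*sqrt(1 + z^2) = 7.8 + 2*2.36*sqrt(1 + 2.9^2) = 22.279 m.
R = A/P = 34.56 / 22.279 = 1.5512 m.

1.5512


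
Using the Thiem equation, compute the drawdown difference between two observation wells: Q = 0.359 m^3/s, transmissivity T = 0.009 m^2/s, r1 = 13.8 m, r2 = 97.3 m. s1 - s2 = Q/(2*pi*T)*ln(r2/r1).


Thiem equation: s1 - s2 = Q/(2*pi*T) * ln(r2/r1).
ln(r2/r1) = ln(97.3/13.8) = 1.9531.
Q/(2*pi*T) = 0.359 / (2*pi*0.009) = 0.359 / 0.0565 = 6.3485.
s1 - s2 = 6.3485 * 1.9531 = 12.3995 m.

12.3995


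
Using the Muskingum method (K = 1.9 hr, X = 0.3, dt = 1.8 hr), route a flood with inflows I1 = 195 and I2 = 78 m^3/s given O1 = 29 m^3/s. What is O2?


Muskingum coefficients:
denom = 2*K*(1-X) + dt = 2*1.9*(1-0.3) + 1.8 = 4.46.
C0 = (dt - 2*K*X)/denom = (1.8 - 2*1.9*0.3)/4.46 = 0.148.
C1 = (dt + 2*K*X)/denom = (1.8 + 2*1.9*0.3)/4.46 = 0.6592.
C2 = (2*K*(1-X) - dt)/denom = 0.1928.
O2 = C0*I2 + C1*I1 + C2*O1
   = 0.148*78 + 0.6592*195 + 0.1928*29
   = 145.68 m^3/s.

145.68


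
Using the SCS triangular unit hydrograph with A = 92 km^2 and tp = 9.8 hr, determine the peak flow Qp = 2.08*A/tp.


SCS formula: Qp = 2.08 * A / tp.
Qp = 2.08 * 92 / 9.8
   = 191.36 / 9.8
   = 19.53 m^3/s per cm.

19.53


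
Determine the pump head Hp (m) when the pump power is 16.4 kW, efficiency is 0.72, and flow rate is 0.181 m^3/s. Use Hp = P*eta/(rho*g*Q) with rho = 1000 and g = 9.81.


Pump head formula: Hp = P * eta / (rho * g * Q).
Numerator: P * eta = 16.4 * 1000 * 0.72 = 11808.0 W.
Denominator: rho * g * Q = 1000 * 9.81 * 0.181 = 1775.61.
Hp = 11808.0 / 1775.61 = 6.65 m.

6.65


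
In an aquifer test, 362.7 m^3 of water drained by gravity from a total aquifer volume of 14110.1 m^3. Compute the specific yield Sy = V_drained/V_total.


Specific yield Sy = Volume drained / Total volume.
Sy = 362.7 / 14110.1
   = 0.0257.

0.0257


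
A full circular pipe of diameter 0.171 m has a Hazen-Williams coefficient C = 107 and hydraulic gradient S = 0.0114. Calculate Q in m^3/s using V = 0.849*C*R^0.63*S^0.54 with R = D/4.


For a full circular pipe, R = D/4 = 0.171/4 = 0.0428 m.
V = 0.849 * 107 * 0.0428^0.63 * 0.0114^0.54
  = 0.849 * 107 * 0.137243 * 0.089275
  = 1.113 m/s.
Pipe area A = pi*D^2/4 = pi*0.171^2/4 = 0.023 m^2.
Q = A * V = 0.023 * 1.113 = 0.0256 m^3/s.

0.0256


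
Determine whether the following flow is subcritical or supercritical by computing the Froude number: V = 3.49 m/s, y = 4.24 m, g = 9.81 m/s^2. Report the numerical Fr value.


The Froude number is defined as Fr = V / sqrt(g*y).
g*y = 9.81 * 4.24 = 41.5944.
sqrt(g*y) = sqrt(41.5944) = 6.4494.
Fr = 3.49 / 6.4494 = 0.5411.
Since Fr < 1, the flow is subcritical.

0.5411


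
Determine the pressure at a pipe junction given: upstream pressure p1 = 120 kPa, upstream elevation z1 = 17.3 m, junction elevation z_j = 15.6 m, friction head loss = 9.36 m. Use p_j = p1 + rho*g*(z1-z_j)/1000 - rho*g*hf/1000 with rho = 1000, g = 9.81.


Junction pressure: p_j = p1 + rho*g*(z1 - z_j)/1000 - rho*g*hf/1000.
Elevation term = 1000*9.81*(17.3 - 15.6)/1000 = 16.677 kPa.
Friction term = 1000*9.81*9.36/1000 = 91.822 kPa.
p_j = 120 + 16.677 - 91.822 = 44.86 kPa.

44.86


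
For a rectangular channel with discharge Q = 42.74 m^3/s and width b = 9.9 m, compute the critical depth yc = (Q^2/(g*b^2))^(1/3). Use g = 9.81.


Using yc = (Q^2 / (g * b^2))^(1/3):
Q^2 = 42.74^2 = 1826.71.
g * b^2 = 9.81 * 9.9^2 = 9.81 * 98.01 = 961.48.
Q^2 / (g*b^2) = 1826.71 / 961.48 = 1.8999.
yc = 1.8999^(1/3) = 1.2385 m.

1.2385


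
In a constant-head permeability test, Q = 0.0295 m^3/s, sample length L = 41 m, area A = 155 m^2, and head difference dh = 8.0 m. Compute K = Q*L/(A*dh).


From K = Q*L / (A*dh):
Numerator: Q*L = 0.0295 * 41 = 1.2095.
Denominator: A*dh = 155 * 8.0 = 1240.0.
K = 1.2095 / 1240.0 = 0.000975 m/s.

0.000975


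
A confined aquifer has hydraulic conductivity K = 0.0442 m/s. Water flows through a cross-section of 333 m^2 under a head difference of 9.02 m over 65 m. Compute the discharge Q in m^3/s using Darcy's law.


Darcy's law: Q = K * A * i, where i = dh/L.
Hydraulic gradient i = 9.02 / 65 = 0.138769.
Q = 0.0442 * 333 * 0.138769
  = 2.0425 m^3/s.

2.0425


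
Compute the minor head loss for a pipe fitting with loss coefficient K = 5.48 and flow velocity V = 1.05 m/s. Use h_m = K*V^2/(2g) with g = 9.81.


Minor loss formula: h_m = K * V^2/(2g).
V^2 = 1.05^2 = 1.1025.
V^2/(2g) = 1.1025 / 19.62 = 0.0562 m.
h_m = 5.48 * 0.0562 = 0.3079 m.

0.3079


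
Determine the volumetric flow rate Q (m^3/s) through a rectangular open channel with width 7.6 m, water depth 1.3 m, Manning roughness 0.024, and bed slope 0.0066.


For a rectangular channel, the cross-sectional area A = b * y = 7.6 * 1.3 = 9.88 m^2.
The wetted perimeter P = b + 2y = 7.6 + 2*1.3 = 10.2 m.
Hydraulic radius R = A/P = 9.88/10.2 = 0.9686 m.
Velocity V = (1/n)*R^(2/3)*S^(1/2) = (1/0.024)*0.9686^(2/3)*0.0066^(1/2) = 3.3138 m/s.
Discharge Q = A * V = 9.88 * 3.3138 = 32.741 m^3/s.

32.741


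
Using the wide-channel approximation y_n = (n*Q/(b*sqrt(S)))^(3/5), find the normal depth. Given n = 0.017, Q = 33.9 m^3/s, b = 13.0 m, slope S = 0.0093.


We use the wide-channel approximation y_n = (n*Q/(b*sqrt(S)))^(3/5).
sqrt(S) = sqrt(0.0093) = 0.096437.
Numerator: n*Q = 0.017 * 33.9 = 0.5763.
Denominator: b*sqrt(S) = 13.0 * 0.096437 = 1.253681.
arg = 0.4597.
y_n = 0.4597^(3/5) = 0.6273 m.

0.6273


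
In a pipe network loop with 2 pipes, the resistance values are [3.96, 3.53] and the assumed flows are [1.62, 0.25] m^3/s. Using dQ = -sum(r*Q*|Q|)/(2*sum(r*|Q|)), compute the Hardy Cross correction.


Numerator terms (r*Q*|Q|): 3.96*1.62*|1.62| = 10.3926; 3.53*0.25*|0.25| = 0.2206.
Sum of numerator = 10.6132.
Denominator terms (r*|Q|): 3.96*|1.62| = 6.4152; 3.53*|0.25| = 0.8825.
2 * sum of denominator = 2 * 7.2977 = 14.5954.
dQ = -10.6132 / 14.5954 = -0.7272 m^3/s.

-0.7272


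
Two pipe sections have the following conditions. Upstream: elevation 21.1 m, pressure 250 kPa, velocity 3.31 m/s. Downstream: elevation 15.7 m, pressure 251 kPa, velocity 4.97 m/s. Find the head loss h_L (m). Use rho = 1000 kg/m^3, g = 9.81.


Total head at each section: H = z + p/(rho*g) + V^2/(2g).
H1 = 21.1 + 250*1000/(1000*9.81) + 3.31^2/(2*9.81)
   = 21.1 + 25.484 + 0.5584
   = 47.143 m.
H2 = 15.7 + 251*1000/(1000*9.81) + 4.97^2/(2*9.81)
   = 15.7 + 25.586 + 1.259
   = 42.545 m.
h_L = H1 - H2 = 47.143 - 42.545 = 4.598 m.

4.598


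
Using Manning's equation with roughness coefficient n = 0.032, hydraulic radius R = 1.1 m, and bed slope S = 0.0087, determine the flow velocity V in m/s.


Manning's equation gives V = (1/n) * R^(2/3) * S^(1/2).
First, compute R^(2/3) = 1.1^(2/3) = 1.0656.
Next, S^(1/2) = 0.0087^(1/2) = 0.093274.
Then 1/n = 1/0.032 = 31.25.
V = 31.25 * 1.0656 * 0.093274 = 3.106 m/s.

3.106


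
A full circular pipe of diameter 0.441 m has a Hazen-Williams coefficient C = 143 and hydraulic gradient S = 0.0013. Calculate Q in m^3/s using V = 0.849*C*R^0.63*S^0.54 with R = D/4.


For a full circular pipe, R = D/4 = 0.441/4 = 0.1103 m.
V = 0.849 * 143 * 0.1103^0.63 * 0.0013^0.54
  = 0.849 * 143 * 0.249286 * 0.027639
  = 0.8365 m/s.
Pipe area A = pi*D^2/4 = pi*0.441^2/4 = 0.1527 m^2.
Q = A * V = 0.1527 * 0.8365 = 0.1278 m^3/s.

0.1278


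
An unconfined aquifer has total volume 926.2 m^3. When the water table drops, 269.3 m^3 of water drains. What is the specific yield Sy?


Specific yield Sy = Volume drained / Total volume.
Sy = 269.3 / 926.2
   = 0.2908.

0.2908


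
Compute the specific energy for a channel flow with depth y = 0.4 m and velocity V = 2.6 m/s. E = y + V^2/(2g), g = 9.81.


Specific energy E = y + V^2/(2g).
Velocity head = V^2/(2g) = 2.6^2 / (2*9.81) = 6.76 / 19.62 = 0.3445 m.
E = 0.4 + 0.3445 = 0.7445 m.

0.7445


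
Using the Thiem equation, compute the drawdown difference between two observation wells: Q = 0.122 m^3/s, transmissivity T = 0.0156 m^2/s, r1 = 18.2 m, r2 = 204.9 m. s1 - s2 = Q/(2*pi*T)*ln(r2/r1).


Thiem equation: s1 - s2 = Q/(2*pi*T) * ln(r2/r1).
ln(r2/r1) = ln(204.9/18.2) = 2.4211.
Q/(2*pi*T) = 0.122 / (2*pi*0.0156) = 0.122 / 0.098 = 1.2447.
s1 - s2 = 1.2447 * 2.4211 = 3.0135 m.

3.0135


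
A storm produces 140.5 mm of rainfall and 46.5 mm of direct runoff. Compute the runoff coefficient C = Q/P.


The runoff coefficient C = runoff depth / rainfall depth.
C = 46.5 / 140.5
  = 0.331.

0.331


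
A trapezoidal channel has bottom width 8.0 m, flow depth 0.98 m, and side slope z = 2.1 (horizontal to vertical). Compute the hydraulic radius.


For a trapezoidal section with side slope z:
A = (b + z*y)*y = (8.0 + 2.1*0.98)*0.98 = 9.857 m^2.
P = b + 2*y*sqrt(1 + z^2) = 8.0 + 2*0.98*sqrt(1 + 2.1^2) = 12.559 m.
R = A/P = 9.857 / 12.559 = 0.7849 m.

0.7849


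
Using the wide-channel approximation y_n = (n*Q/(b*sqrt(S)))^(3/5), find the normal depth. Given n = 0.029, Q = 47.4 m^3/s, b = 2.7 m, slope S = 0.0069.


We use the wide-channel approximation y_n = (n*Q/(b*sqrt(S)))^(3/5).
sqrt(S) = sqrt(0.0069) = 0.083066.
Numerator: n*Q = 0.029 * 47.4 = 1.3746.
Denominator: b*sqrt(S) = 2.7 * 0.083066 = 0.224278.
arg = 6.129.
y_n = 6.129^(3/5) = 2.9678 m.

2.9678


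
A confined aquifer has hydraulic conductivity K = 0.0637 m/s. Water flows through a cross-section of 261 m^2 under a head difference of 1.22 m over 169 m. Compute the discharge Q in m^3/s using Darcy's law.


Darcy's law: Q = K * A * i, where i = dh/L.
Hydraulic gradient i = 1.22 / 169 = 0.007219.
Q = 0.0637 * 261 * 0.007219
  = 0.12 m^3/s.

0.12


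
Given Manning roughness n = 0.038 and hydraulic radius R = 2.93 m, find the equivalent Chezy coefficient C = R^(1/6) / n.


The Chezy coefficient relates to Manning's n through C = R^(1/6) / n.
R^(1/6) = 2.93^(1/6) = 1.196221.
C = 1.196221 / 0.038 = 31.48 m^(1/2)/s.

31.48


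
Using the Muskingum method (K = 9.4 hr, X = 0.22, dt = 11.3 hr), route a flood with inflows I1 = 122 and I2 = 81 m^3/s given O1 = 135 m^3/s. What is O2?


Muskingum coefficients:
denom = 2*K*(1-X) + dt = 2*9.4*(1-0.22) + 11.3 = 25.964.
C0 = (dt - 2*K*X)/denom = (11.3 - 2*9.4*0.22)/25.964 = 0.2759.
C1 = (dt + 2*K*X)/denom = (11.3 + 2*9.4*0.22)/25.964 = 0.5945.
C2 = (2*K*(1-X) - dt)/denom = 0.1296.
O2 = C0*I2 + C1*I1 + C2*O1
   = 0.2759*81 + 0.5945*122 + 0.1296*135
   = 112.37 m^3/s.

112.37


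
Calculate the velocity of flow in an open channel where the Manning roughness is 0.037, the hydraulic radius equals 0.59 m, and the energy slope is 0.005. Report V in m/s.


Manning's equation gives V = (1/n) * R^(2/3) * S^(1/2).
First, compute R^(2/3) = 0.59^(2/3) = 0.7035.
Next, S^(1/2) = 0.005^(1/2) = 0.070711.
Then 1/n = 1/0.037 = 27.03.
V = 27.03 * 0.7035 * 0.070711 = 1.3444 m/s.

1.3444


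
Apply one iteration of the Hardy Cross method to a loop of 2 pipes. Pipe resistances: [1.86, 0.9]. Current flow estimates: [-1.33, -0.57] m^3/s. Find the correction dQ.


Numerator terms (r*Q*|Q|): 1.86*-1.33*|-1.33| = -3.2902; 0.9*-0.57*|-0.57| = -0.2924.
Sum of numerator = -3.5826.
Denominator terms (r*|Q|): 1.86*|-1.33| = 2.4738; 0.9*|-0.57| = 0.513.
2 * sum of denominator = 2 * 2.9868 = 5.9736.
dQ = --3.5826 / 5.9736 = 0.5997 m^3/s.

0.5997


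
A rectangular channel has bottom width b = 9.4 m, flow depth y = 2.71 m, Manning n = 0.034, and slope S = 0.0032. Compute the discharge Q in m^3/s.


For a rectangular channel, the cross-sectional area A = b * y = 9.4 * 2.71 = 25.47 m^2.
The wetted perimeter P = b + 2y = 9.4 + 2*2.71 = 14.82 m.
Hydraulic radius R = A/P = 25.47/14.82 = 1.7189 m.
Velocity V = (1/n)*R^(2/3)*S^(1/2) = (1/0.034)*1.7189^(2/3)*0.0032^(1/2) = 2.3874 m/s.
Discharge Q = A * V = 25.47 * 2.3874 = 60.817 m^3/s.

60.817


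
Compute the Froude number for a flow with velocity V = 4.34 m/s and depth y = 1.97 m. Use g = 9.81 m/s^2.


The Froude number is defined as Fr = V / sqrt(g*y).
g*y = 9.81 * 1.97 = 19.3257.
sqrt(g*y) = sqrt(19.3257) = 4.3961.
Fr = 4.34 / 4.3961 = 0.9872.

0.9872


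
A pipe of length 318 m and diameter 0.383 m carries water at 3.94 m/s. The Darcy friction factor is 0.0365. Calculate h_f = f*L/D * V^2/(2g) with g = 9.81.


Darcy-Weisbach equation: h_f = f * (L/D) * V^2/(2g).
f * L/D = 0.0365 * 318/0.383 = 30.3055.
V^2/(2g) = 3.94^2 / (2*9.81) = 15.5236 / 19.62 = 0.7912 m.
h_f = 30.3055 * 0.7912 = 23.978 m.

23.978


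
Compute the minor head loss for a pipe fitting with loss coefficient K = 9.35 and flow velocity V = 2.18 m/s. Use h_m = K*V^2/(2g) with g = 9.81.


Minor loss formula: h_m = K * V^2/(2g).
V^2 = 2.18^2 = 4.7524.
V^2/(2g) = 4.7524 / 19.62 = 0.2422 m.
h_m = 9.35 * 0.2422 = 2.2648 m.

2.2648


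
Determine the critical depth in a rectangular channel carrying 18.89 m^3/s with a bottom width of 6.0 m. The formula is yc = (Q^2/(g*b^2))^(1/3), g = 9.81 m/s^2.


Using yc = (Q^2 / (g * b^2))^(1/3):
Q^2 = 18.89^2 = 356.83.
g * b^2 = 9.81 * 6.0^2 = 9.81 * 36.0 = 353.16.
Q^2 / (g*b^2) = 356.83 / 353.16 = 1.0104.
yc = 1.0104^(1/3) = 1.0035 m.

1.0035


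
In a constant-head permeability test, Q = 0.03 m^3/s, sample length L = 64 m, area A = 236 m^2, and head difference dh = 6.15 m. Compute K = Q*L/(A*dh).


From K = Q*L / (A*dh):
Numerator: Q*L = 0.03 * 64 = 1.92.
Denominator: A*dh = 236 * 6.15 = 1451.4.
K = 1.92 / 1451.4 = 0.001323 m/s.

0.001323


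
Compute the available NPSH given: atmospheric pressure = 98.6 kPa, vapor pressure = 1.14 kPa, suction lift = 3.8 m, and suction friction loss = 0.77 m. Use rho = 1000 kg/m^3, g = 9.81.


NPSHa = p_atm/(rho*g) - z_s - hf_s - p_vap/(rho*g).
p_atm/(rho*g) = 98.6*1000 / (1000*9.81) = 10.051 m.
p_vap/(rho*g) = 1.14*1000 / (1000*9.81) = 0.116 m.
NPSHa = 10.051 - 3.8 - 0.77 - 0.116
      = 5.36 m.

5.36


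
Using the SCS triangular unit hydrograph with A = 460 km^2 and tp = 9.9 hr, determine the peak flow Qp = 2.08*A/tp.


SCS formula: Qp = 2.08 * A / tp.
Qp = 2.08 * 460 / 9.9
   = 956.8 / 9.9
   = 96.65 m^3/s per cm.

96.65


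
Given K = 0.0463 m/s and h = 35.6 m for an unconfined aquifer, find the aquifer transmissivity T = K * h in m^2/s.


Transmissivity is defined as T = K * h.
T = 0.0463 * 35.6
  = 1.6483 m^2/s.

1.6483


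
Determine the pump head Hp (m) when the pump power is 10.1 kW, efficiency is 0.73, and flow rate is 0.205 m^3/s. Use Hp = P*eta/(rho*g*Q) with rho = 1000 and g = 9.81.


Pump head formula: Hp = P * eta / (rho * g * Q).
Numerator: P * eta = 10.1 * 1000 * 0.73 = 7373.0 W.
Denominator: rho * g * Q = 1000 * 9.81 * 0.205 = 2011.05.
Hp = 7373.0 / 2011.05 = 3.67 m.

3.67


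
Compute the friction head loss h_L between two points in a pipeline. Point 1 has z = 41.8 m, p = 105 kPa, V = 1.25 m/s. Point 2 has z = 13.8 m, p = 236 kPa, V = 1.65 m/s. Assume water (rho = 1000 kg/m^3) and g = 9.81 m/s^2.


Total head at each section: H = z + p/(rho*g) + V^2/(2g).
H1 = 41.8 + 105*1000/(1000*9.81) + 1.25^2/(2*9.81)
   = 41.8 + 10.703 + 0.0796
   = 52.583 m.
H2 = 13.8 + 236*1000/(1000*9.81) + 1.65^2/(2*9.81)
   = 13.8 + 24.057 + 0.1388
   = 37.996 m.
h_L = H1 - H2 = 52.583 - 37.996 = 14.587 m.

14.587


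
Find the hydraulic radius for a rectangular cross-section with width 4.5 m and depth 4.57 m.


For a rectangular section:
Flow area A = b * y = 4.5 * 4.57 = 20.57 m^2.
Wetted perimeter P = b + 2y = 4.5 + 2*4.57 = 13.64 m.
Hydraulic radius R = A/P = 20.57 / 13.64 = 1.5077 m.

1.5077


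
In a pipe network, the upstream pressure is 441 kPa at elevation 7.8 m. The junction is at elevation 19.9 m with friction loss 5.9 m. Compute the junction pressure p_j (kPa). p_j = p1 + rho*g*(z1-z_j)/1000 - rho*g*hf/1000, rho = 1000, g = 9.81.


Junction pressure: p_j = p1 + rho*g*(z1 - z_j)/1000 - rho*g*hf/1000.
Elevation term = 1000*9.81*(7.8 - 19.9)/1000 = -118.701 kPa.
Friction term = 1000*9.81*5.9/1000 = 57.879 kPa.
p_j = 441 + -118.701 - 57.879 = 264.42 kPa.

264.42


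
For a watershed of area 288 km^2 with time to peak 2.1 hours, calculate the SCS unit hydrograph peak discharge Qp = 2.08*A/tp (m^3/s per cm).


SCS formula: Qp = 2.08 * A / tp.
Qp = 2.08 * 288 / 2.1
   = 599.04 / 2.1
   = 285.26 m^3/s per cm.

285.26


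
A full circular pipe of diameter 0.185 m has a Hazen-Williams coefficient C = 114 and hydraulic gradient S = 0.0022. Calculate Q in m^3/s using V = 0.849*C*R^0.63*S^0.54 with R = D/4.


For a full circular pipe, R = D/4 = 0.185/4 = 0.0462 m.
V = 0.849 * 114 * 0.0462^0.63 * 0.0022^0.54
  = 0.849 * 114 * 0.144218 * 0.03672
  = 0.5126 m/s.
Pipe area A = pi*D^2/4 = pi*0.185^2/4 = 0.0269 m^2.
Q = A * V = 0.0269 * 0.5126 = 0.0138 m^3/s.

0.0138


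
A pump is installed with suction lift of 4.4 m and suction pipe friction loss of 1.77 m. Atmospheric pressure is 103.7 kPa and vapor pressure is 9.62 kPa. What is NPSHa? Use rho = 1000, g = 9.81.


NPSHa = p_atm/(rho*g) - z_s - hf_s - p_vap/(rho*g).
p_atm/(rho*g) = 103.7*1000 / (1000*9.81) = 10.571 m.
p_vap/(rho*g) = 9.62*1000 / (1000*9.81) = 0.981 m.
NPSHa = 10.571 - 4.4 - 1.77 - 0.981
      = 3.42 m.

3.42


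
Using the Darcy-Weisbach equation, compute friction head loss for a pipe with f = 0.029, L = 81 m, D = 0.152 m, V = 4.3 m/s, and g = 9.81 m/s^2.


Darcy-Weisbach equation: h_f = f * (L/D) * V^2/(2g).
f * L/D = 0.029 * 81/0.152 = 15.4539.
V^2/(2g) = 4.3^2 / (2*9.81) = 18.49 / 19.62 = 0.9424 m.
h_f = 15.4539 * 0.9424 = 14.564 m.

14.564


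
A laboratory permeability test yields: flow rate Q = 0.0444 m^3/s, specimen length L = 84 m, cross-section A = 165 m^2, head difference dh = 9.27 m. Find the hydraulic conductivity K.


From K = Q*L / (A*dh):
Numerator: Q*L = 0.0444 * 84 = 3.7296.
Denominator: A*dh = 165 * 9.27 = 1529.55.
K = 3.7296 / 1529.55 = 0.002438 m/s.

0.002438


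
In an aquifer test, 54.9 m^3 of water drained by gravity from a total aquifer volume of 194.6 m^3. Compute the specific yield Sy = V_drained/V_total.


Specific yield Sy = Volume drained / Total volume.
Sy = 54.9 / 194.6
   = 0.2821.

0.2821


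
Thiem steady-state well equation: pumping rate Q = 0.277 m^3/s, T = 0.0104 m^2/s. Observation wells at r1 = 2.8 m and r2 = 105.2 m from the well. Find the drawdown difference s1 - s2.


Thiem equation: s1 - s2 = Q/(2*pi*T) * ln(r2/r1).
ln(r2/r1) = ln(105.2/2.8) = 3.6262.
Q/(2*pi*T) = 0.277 / (2*pi*0.0104) = 0.277 / 0.0653 = 4.239.
s1 - s2 = 4.239 * 3.6262 = 15.3718 m.

15.3718


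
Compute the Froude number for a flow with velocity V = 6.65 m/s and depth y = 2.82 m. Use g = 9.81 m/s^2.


The Froude number is defined as Fr = V / sqrt(g*y).
g*y = 9.81 * 2.82 = 27.6642.
sqrt(g*y) = sqrt(27.6642) = 5.2597.
Fr = 6.65 / 5.2597 = 1.2643.

1.2643


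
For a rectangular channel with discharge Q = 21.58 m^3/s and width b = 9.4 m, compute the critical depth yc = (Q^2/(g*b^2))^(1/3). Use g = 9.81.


Using yc = (Q^2 / (g * b^2))^(1/3):
Q^2 = 21.58^2 = 465.7.
g * b^2 = 9.81 * 9.4^2 = 9.81 * 88.36 = 866.81.
Q^2 / (g*b^2) = 465.7 / 866.81 = 0.5373.
yc = 0.5373^(1/3) = 0.8129 m.

0.8129


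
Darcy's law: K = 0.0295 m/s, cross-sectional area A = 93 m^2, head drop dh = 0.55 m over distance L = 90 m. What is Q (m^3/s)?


Darcy's law: Q = K * A * i, where i = dh/L.
Hydraulic gradient i = 0.55 / 90 = 0.006111.
Q = 0.0295 * 93 * 0.006111
  = 0.0168 m^3/s.

0.0168


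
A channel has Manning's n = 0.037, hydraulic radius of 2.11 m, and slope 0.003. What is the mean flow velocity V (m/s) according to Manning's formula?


Manning's equation gives V = (1/n) * R^(2/3) * S^(1/2).
First, compute R^(2/3) = 2.11^(2/3) = 1.6451.
Next, S^(1/2) = 0.003^(1/2) = 0.054772.
Then 1/n = 1/0.037 = 27.03.
V = 27.03 * 1.6451 * 0.054772 = 2.4353 m/s.

2.4353


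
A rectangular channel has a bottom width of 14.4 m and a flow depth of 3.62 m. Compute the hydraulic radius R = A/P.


For a rectangular section:
Flow area A = b * y = 14.4 * 3.62 = 52.13 m^2.
Wetted perimeter P = b + 2y = 14.4 + 2*3.62 = 21.64 m.
Hydraulic radius R = A/P = 52.13 / 21.64 = 2.4089 m.

2.4089


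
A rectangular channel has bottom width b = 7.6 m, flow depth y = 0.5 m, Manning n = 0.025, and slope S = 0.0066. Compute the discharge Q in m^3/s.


For a rectangular channel, the cross-sectional area A = b * y = 7.6 * 0.5 = 3.8 m^2.
The wetted perimeter P = b + 2y = 7.6 + 2*0.5 = 8.6 m.
Hydraulic radius R = A/P = 3.8/8.6 = 0.4419 m.
Velocity V = (1/n)*R^(2/3)*S^(1/2) = (1/0.025)*0.4419^(2/3)*0.0066^(1/2) = 1.8852 m/s.
Discharge Q = A * V = 3.8 * 1.8852 = 7.164 m^3/s.

7.164


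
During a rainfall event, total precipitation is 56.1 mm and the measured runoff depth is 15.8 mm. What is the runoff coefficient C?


The runoff coefficient C = runoff depth / rainfall depth.
C = 15.8 / 56.1
  = 0.2816.

0.2816


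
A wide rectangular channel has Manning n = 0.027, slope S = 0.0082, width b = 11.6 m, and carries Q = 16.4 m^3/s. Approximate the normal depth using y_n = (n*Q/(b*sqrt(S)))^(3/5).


We use the wide-channel approximation y_n = (n*Q/(b*sqrt(S)))^(3/5).
sqrt(S) = sqrt(0.0082) = 0.090554.
Numerator: n*Q = 0.027 * 16.4 = 0.4428.
Denominator: b*sqrt(S) = 11.6 * 0.090554 = 1.050426.
arg = 0.4215.
y_n = 0.4215^(3/5) = 0.5955 m.

0.5955


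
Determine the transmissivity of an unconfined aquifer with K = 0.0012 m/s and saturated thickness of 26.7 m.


Transmissivity is defined as T = K * h.
T = 0.0012 * 26.7
  = 0.032 m^2/s.

0.032


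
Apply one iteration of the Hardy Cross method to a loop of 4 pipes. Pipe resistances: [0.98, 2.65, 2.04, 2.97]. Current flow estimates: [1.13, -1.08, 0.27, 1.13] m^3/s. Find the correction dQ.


Numerator terms (r*Q*|Q|): 0.98*1.13*|1.13| = 1.2514; 2.65*-1.08*|-1.08| = -3.091; 2.04*0.27*|0.27| = 0.1487; 2.97*1.13*|1.13| = 3.7924.
Sum of numerator = 2.1015.
Denominator terms (r*|Q|): 0.98*|1.13| = 1.1074; 2.65*|-1.08| = 2.862; 2.04*|0.27| = 0.5508; 2.97*|1.13| = 3.3561.
2 * sum of denominator = 2 * 7.8763 = 15.7526.
dQ = -2.1015 / 15.7526 = -0.1334 m^3/s.

-0.1334


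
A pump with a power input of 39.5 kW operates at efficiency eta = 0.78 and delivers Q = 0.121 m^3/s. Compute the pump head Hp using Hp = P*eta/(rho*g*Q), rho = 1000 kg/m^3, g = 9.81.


Pump head formula: Hp = P * eta / (rho * g * Q).
Numerator: P * eta = 39.5 * 1000 * 0.78 = 30810.0 W.
Denominator: rho * g * Q = 1000 * 9.81 * 0.121 = 1187.01.
Hp = 30810.0 / 1187.01 = 25.96 m.

25.96


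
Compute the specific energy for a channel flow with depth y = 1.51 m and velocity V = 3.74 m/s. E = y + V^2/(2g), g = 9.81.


Specific energy E = y + V^2/(2g).
Velocity head = V^2/(2g) = 3.74^2 / (2*9.81) = 13.9876 / 19.62 = 0.7129 m.
E = 1.51 + 0.7129 = 2.2229 m.

2.2229


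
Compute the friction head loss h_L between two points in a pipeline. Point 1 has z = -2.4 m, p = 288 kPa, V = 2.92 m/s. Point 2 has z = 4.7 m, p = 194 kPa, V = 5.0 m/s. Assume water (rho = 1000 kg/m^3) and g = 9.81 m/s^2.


Total head at each section: H = z + p/(rho*g) + V^2/(2g).
H1 = -2.4 + 288*1000/(1000*9.81) + 2.92^2/(2*9.81)
   = -2.4 + 29.358 + 0.4346
   = 27.392 m.
H2 = 4.7 + 194*1000/(1000*9.81) + 5.0^2/(2*9.81)
   = 4.7 + 19.776 + 1.2742
   = 25.75 m.
h_L = H1 - H2 = 27.392 - 25.75 = 1.642 m.

1.642


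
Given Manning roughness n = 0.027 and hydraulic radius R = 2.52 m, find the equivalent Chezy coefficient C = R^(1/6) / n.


The Chezy coefficient relates to Manning's n through C = R^(1/6) / n.
R^(1/6) = 2.52^(1/6) = 1.166541.
C = 1.166541 / 0.027 = 43.21 m^(1/2)/s.

43.21


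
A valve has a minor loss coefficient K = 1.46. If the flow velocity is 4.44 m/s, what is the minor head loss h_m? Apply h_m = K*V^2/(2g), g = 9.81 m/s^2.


Minor loss formula: h_m = K * V^2/(2g).
V^2 = 4.44^2 = 19.7136.
V^2/(2g) = 19.7136 / 19.62 = 1.0048 m.
h_m = 1.46 * 1.0048 = 1.467 m.

1.467


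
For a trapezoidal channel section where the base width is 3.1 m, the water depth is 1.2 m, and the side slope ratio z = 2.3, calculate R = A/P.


For a trapezoidal section with side slope z:
A = (b + z*y)*y = (3.1 + 2.3*1.2)*1.2 = 7.032 m^2.
P = b + 2*y*sqrt(1 + z^2) = 3.1 + 2*1.2*sqrt(1 + 2.3^2) = 9.119 m.
R = A/P = 7.032 / 9.119 = 0.7711 m.

0.7711


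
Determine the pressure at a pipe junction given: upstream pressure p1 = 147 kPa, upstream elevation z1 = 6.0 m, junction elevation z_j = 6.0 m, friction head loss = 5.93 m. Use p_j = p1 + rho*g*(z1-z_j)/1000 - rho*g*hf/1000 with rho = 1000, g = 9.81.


Junction pressure: p_j = p1 + rho*g*(z1 - z_j)/1000 - rho*g*hf/1000.
Elevation term = 1000*9.81*(6.0 - 6.0)/1000 = 0.0 kPa.
Friction term = 1000*9.81*5.93/1000 = 58.173 kPa.
p_j = 147 + 0.0 - 58.173 = 88.83 kPa.

88.83


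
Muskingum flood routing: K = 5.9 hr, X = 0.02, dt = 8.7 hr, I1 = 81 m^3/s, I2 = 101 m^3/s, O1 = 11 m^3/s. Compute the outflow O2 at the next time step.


Muskingum coefficients:
denom = 2*K*(1-X) + dt = 2*5.9*(1-0.02) + 8.7 = 20.264.
C0 = (dt - 2*K*X)/denom = (8.7 - 2*5.9*0.02)/20.264 = 0.4177.
C1 = (dt + 2*K*X)/denom = (8.7 + 2*5.9*0.02)/20.264 = 0.441.
C2 = (2*K*(1-X) - dt)/denom = 0.1413.
O2 = C0*I2 + C1*I1 + C2*O1
   = 0.4177*101 + 0.441*81 + 0.1413*11
   = 79.46 m^3/s.

79.46


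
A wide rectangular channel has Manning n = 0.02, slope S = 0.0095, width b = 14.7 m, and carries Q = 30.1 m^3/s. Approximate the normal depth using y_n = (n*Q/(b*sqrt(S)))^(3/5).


We use the wide-channel approximation y_n = (n*Q/(b*sqrt(S)))^(3/5).
sqrt(S) = sqrt(0.0095) = 0.097468.
Numerator: n*Q = 0.02 * 30.1 = 0.602.
Denominator: b*sqrt(S) = 14.7 * 0.097468 = 1.43278.
arg = 0.4202.
y_n = 0.4202^(3/5) = 0.5944 m.

0.5944


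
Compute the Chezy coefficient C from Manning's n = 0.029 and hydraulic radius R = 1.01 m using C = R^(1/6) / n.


The Chezy coefficient relates to Manning's n through C = R^(1/6) / n.
R^(1/6) = 1.01^(1/6) = 1.00166.
C = 1.00166 / 0.029 = 34.54 m^(1/2)/s.

34.54


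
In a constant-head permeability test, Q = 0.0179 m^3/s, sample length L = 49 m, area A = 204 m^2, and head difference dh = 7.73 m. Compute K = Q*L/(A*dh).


From K = Q*L / (A*dh):
Numerator: Q*L = 0.0179 * 49 = 0.8771.
Denominator: A*dh = 204 * 7.73 = 1576.92.
K = 0.8771 / 1576.92 = 0.000556 m/s.

0.000556


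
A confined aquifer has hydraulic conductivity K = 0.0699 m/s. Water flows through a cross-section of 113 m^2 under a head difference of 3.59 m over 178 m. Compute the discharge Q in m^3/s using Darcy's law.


Darcy's law: Q = K * A * i, where i = dh/L.
Hydraulic gradient i = 3.59 / 178 = 0.020169.
Q = 0.0699 * 113 * 0.020169
  = 0.1593 m^3/s.

0.1593


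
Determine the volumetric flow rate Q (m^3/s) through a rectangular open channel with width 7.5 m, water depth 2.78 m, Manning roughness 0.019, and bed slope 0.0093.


For a rectangular channel, the cross-sectional area A = b * y = 7.5 * 2.78 = 20.85 m^2.
The wetted perimeter P = b + 2y = 7.5 + 2*2.78 = 13.06 m.
Hydraulic radius R = A/P = 20.85/13.06 = 1.5965 m.
Velocity V = (1/n)*R^(2/3)*S^(1/2) = (1/0.019)*1.5965^(2/3)*0.0093^(1/2) = 6.9331 m/s.
Discharge Q = A * V = 20.85 * 6.9331 = 144.556 m^3/s.

144.556


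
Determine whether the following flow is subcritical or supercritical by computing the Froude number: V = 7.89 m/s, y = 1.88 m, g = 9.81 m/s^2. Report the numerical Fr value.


The Froude number is defined as Fr = V / sqrt(g*y).
g*y = 9.81 * 1.88 = 18.4428.
sqrt(g*y) = sqrt(18.4428) = 4.2945.
Fr = 7.89 / 4.2945 = 1.8372.
Since Fr > 1, the flow is supercritical.

1.8372


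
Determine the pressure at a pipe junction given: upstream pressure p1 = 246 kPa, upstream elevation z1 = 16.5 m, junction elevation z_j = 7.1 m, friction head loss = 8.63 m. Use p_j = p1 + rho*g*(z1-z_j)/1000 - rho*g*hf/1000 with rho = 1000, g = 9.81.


Junction pressure: p_j = p1 + rho*g*(z1 - z_j)/1000 - rho*g*hf/1000.
Elevation term = 1000*9.81*(16.5 - 7.1)/1000 = 92.214 kPa.
Friction term = 1000*9.81*8.63/1000 = 84.66 kPa.
p_j = 246 + 92.214 - 84.66 = 253.55 kPa.

253.55


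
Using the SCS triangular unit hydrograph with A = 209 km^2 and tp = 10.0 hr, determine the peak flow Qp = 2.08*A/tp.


SCS formula: Qp = 2.08 * A / tp.
Qp = 2.08 * 209 / 10.0
   = 434.72 / 10.0
   = 43.47 m^3/s per cm.

43.47


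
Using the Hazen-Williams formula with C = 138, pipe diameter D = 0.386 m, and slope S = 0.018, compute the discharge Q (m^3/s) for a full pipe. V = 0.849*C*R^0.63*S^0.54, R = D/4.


For a full circular pipe, R = D/4 = 0.386/4 = 0.0965 m.
V = 0.849 * 138 * 0.0965^0.63 * 0.018^0.54
  = 0.849 * 138 * 0.22922 * 0.114248
  = 3.0682 m/s.
Pipe area A = pi*D^2/4 = pi*0.386^2/4 = 0.117 m^2.
Q = A * V = 0.117 * 3.0682 = 0.359 m^3/s.

0.359


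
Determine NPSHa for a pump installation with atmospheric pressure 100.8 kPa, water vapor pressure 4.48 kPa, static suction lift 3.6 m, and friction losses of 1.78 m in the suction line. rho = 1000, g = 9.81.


NPSHa = p_atm/(rho*g) - z_s - hf_s - p_vap/(rho*g).
p_atm/(rho*g) = 100.8*1000 / (1000*9.81) = 10.275 m.
p_vap/(rho*g) = 4.48*1000 / (1000*9.81) = 0.457 m.
NPSHa = 10.275 - 3.6 - 1.78 - 0.457
      = 4.44 m.

4.44


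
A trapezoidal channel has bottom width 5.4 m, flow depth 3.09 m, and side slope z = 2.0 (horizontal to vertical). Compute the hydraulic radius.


For a trapezoidal section with side slope z:
A = (b + z*y)*y = (5.4 + 2.0*3.09)*3.09 = 35.782 m^2.
P = b + 2*y*sqrt(1 + z^2) = 5.4 + 2*3.09*sqrt(1 + 2.0^2) = 19.219 m.
R = A/P = 35.782 / 19.219 = 1.8618 m.

1.8618


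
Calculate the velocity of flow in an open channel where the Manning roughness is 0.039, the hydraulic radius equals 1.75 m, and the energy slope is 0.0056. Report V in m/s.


Manning's equation gives V = (1/n) * R^(2/3) * S^(1/2).
First, compute R^(2/3) = 1.75^(2/3) = 1.4522.
Next, S^(1/2) = 0.0056^(1/2) = 0.074833.
Then 1/n = 1/0.039 = 25.64.
V = 25.64 * 1.4522 * 0.074833 = 2.7865 m/s.

2.7865


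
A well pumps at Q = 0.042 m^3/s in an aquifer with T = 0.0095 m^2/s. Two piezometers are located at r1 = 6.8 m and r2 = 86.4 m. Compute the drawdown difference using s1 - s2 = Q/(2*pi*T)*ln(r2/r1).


Thiem equation: s1 - s2 = Q/(2*pi*T) * ln(r2/r1).
ln(r2/r1) = ln(86.4/6.8) = 2.5421.
Q/(2*pi*T) = 0.042 / (2*pi*0.0095) = 0.042 / 0.0597 = 0.7036.
s1 - s2 = 0.7036 * 2.5421 = 1.7887 m.

1.7887


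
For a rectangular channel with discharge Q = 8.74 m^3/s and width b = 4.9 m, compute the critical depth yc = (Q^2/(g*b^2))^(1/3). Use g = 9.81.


Using yc = (Q^2 / (g * b^2))^(1/3):
Q^2 = 8.74^2 = 76.39.
g * b^2 = 9.81 * 4.9^2 = 9.81 * 24.01 = 235.54.
Q^2 / (g*b^2) = 76.39 / 235.54 = 0.3243.
yc = 0.3243^(1/3) = 0.687 m.

0.687


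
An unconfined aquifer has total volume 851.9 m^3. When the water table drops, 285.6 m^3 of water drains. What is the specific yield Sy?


Specific yield Sy = Volume drained / Total volume.
Sy = 285.6 / 851.9
   = 0.3353.

0.3353


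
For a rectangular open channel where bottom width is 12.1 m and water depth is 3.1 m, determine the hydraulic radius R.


For a rectangular section:
Flow area A = b * y = 12.1 * 3.1 = 37.51 m^2.
Wetted perimeter P = b + 2y = 12.1 + 2*3.1 = 18.3 m.
Hydraulic radius R = A/P = 37.51 / 18.3 = 2.0497 m.

2.0497


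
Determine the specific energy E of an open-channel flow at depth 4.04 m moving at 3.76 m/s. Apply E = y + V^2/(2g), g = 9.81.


Specific energy E = y + V^2/(2g).
Velocity head = V^2/(2g) = 3.76^2 / (2*9.81) = 14.1376 / 19.62 = 0.7206 m.
E = 4.04 + 0.7206 = 4.7606 m.

4.7606


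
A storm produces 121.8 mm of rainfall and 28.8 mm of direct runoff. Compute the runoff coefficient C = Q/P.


The runoff coefficient C = runoff depth / rainfall depth.
C = 28.8 / 121.8
  = 0.2365.

0.2365


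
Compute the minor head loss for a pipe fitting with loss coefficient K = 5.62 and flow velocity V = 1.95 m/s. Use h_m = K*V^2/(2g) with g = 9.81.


Minor loss formula: h_m = K * V^2/(2g).
V^2 = 1.95^2 = 3.8025.
V^2/(2g) = 3.8025 / 19.62 = 0.1938 m.
h_m = 5.62 * 0.1938 = 1.0892 m.

1.0892


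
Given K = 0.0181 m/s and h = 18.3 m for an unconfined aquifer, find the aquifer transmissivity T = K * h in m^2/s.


Transmissivity is defined as T = K * h.
T = 0.0181 * 18.3
  = 0.3312 m^2/s.

0.3312


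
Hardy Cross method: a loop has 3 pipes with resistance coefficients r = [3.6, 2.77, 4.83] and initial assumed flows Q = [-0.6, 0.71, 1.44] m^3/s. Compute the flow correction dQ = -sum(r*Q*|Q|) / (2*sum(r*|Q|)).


Numerator terms (r*Q*|Q|): 3.6*-0.6*|-0.6| = -1.296; 2.77*0.71*|0.71| = 1.3964; 4.83*1.44*|1.44| = 10.0155.
Sum of numerator = 10.1158.
Denominator terms (r*|Q|): 3.6*|-0.6| = 2.16; 2.77*|0.71| = 1.9667; 4.83*|1.44| = 6.9552.
2 * sum of denominator = 2 * 11.0819 = 22.1638.
dQ = -10.1158 / 22.1638 = -0.4564 m^3/s.

-0.4564


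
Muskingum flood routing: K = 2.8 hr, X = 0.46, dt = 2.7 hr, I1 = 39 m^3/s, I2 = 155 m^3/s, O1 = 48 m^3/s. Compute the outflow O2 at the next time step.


Muskingum coefficients:
denom = 2*K*(1-X) + dt = 2*2.8*(1-0.46) + 2.7 = 5.724.
C0 = (dt - 2*K*X)/denom = (2.7 - 2*2.8*0.46)/5.724 = 0.0217.
C1 = (dt + 2*K*X)/denom = (2.7 + 2*2.8*0.46)/5.724 = 0.9217.
C2 = (2*K*(1-X) - dt)/denom = 0.0566.
O2 = C0*I2 + C1*I1 + C2*O1
   = 0.0217*155 + 0.9217*39 + 0.0566*48
   = 42.02 m^3/s.

42.02
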